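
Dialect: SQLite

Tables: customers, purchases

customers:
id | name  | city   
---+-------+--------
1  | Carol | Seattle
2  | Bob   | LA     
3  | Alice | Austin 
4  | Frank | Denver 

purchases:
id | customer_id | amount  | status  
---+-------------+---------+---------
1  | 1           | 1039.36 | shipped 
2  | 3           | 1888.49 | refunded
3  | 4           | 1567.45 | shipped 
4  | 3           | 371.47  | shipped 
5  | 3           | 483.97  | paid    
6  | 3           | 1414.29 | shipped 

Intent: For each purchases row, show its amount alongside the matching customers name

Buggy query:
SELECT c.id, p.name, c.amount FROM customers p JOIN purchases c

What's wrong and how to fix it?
Bug: JOIN with no ON clause produces a cartesian product; every purchases row pairs with every customers row

Fix: Specify the join condition linking the foreign key to the parent id

Corrected query:
SELECT c.id, p.name, c.amount FROM customers p JOIN purchases c ON c.customer_id = p.id

Result:
id | name  | amount 
---+-------+--------
1  | Carol | 1039.36
2  | Alice | 1888.49
3  | Frank | 1567.45
4  | Alice | 371.47 
5  | Alice | 483.97 
6  | Alice | 1414.29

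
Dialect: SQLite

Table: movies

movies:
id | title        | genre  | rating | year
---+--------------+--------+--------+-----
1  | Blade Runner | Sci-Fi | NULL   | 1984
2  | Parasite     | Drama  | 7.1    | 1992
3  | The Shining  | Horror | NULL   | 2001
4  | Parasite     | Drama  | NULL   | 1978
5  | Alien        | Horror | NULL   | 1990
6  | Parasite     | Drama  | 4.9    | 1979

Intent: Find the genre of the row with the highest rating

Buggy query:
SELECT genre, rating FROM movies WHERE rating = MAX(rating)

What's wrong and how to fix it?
Bug: WHERE is evaluated per row; an aggregate over the whole table isn't defined there

Fix: Use a subquery: WHERE rating = (SELECT MAX(rating) FROM movies)

Corrected query:
SELECT genre, rating FROM movies WHERE rating = (SELECT MAX(rating) FROM movies)

Result:
genre | rating
------+-------
Drama | 7.1   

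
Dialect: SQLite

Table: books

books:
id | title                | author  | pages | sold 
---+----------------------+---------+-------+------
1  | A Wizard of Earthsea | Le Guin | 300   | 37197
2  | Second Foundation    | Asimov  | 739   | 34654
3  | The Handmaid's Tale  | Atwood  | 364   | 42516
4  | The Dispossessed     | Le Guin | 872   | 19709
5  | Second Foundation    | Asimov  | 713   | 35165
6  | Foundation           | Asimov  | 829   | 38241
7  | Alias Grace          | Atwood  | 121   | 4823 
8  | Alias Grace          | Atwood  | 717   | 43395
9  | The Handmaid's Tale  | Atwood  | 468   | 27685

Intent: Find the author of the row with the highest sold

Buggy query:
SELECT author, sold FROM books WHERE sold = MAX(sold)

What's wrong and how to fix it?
Bug: WHERE is evaluated per row; an aggregate over the whole table isn't defined there

Fix: Use a subquery: WHERE sold = (SELECT MAX(sold) FROM books)

Corrected query:
SELECT author, sold FROM books WHERE sold = (SELECT MAX(sold) FROM books)

Result:
author | sold 
-------+------
Atwood | 43395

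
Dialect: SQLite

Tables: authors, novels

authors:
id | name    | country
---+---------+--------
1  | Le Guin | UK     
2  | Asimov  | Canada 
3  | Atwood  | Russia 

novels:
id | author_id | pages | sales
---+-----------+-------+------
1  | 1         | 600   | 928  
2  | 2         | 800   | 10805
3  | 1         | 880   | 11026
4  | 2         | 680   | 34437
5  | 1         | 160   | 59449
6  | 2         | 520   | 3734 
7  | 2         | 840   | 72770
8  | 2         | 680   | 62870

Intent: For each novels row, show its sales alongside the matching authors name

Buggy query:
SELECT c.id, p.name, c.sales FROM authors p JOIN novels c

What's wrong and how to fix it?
Bug: JOIN with no ON clause produces a cartesian product; every novels row pairs with every authors row

Fix: Specify the join condition linking the foreign key to the parent id

Corrected query:
SELECT c.id, p.name, c.sales FROM authors p JOIN novels c ON c.author_id = p.id

Result:
id | name    | sales
---+---------+------
1  | Le Guin | 928  
2  | Asimov  | 10805
3  | Le Guin | 11026
4  | Asimov  | 34437
5  | Le Guin | 59449
6  | Asimov  | 3734 
7  | Asimov  | 72770
8  | Asimov  | 62870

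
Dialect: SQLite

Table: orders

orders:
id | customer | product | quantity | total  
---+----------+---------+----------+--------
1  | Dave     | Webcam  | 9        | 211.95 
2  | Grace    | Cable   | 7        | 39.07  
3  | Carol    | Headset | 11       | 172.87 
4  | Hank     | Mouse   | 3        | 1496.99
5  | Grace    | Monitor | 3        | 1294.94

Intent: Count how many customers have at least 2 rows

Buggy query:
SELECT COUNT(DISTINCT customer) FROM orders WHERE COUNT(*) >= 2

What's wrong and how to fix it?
Bug: COUNT(*) cannot appear in WHERE; the per-group count doesn't exist yet

Fix: Group first with HAVING COUNT(*) >= 2, then COUNT the resulting groups

Corrected query:
SELECT COUNT(*) FROM (SELECT customer FROM orders GROUP BY customer HAVING COUNT(*) >= 2)

Result:
COUNT(*)
--------
1       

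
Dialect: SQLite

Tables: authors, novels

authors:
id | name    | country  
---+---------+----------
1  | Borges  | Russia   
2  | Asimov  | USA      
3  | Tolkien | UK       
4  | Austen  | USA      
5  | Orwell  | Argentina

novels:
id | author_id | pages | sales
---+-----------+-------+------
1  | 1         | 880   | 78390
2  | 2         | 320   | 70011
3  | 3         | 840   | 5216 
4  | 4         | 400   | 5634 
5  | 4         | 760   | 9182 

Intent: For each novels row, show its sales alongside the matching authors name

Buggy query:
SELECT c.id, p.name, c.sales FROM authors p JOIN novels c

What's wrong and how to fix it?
Bug: JOIN with no ON clause produces a cartesian product; every novels row pairs with every authors row

Fix: Add ON c.author_id = p.id to the JOIN

Corrected query:
SELECT c.id, p.name, c.sales FROM authors p JOIN novels c ON c.author_id = p.id

Result:
id | name    | sales
---+---------+------
1  | Borges  | 78390
2  | Asimov  | 70011
3  | Tolkien | 5216 
4  | Austen  | 5634 
5  | Austen  | 9182 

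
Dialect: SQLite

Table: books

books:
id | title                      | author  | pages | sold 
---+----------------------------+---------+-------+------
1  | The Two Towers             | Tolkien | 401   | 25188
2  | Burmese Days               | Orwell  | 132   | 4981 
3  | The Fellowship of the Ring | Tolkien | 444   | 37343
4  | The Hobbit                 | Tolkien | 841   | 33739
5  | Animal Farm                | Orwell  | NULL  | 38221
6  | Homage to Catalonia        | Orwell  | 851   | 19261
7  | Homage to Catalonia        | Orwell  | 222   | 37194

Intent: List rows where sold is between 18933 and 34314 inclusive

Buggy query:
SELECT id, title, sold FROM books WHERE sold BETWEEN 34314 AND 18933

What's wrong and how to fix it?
Bug: The bounds are reversed; BETWEEN a AND b requires a <= b to match anything

Fix: Swap the bounds so the smaller value comes first

Corrected query:
SELECT id, title, sold FROM books WHERE sold BETWEEN 18933 AND 34314

Result:
id | title               | sold 
---+---------------------+------
1  | The Two Towers      | 25188
4  | The Hobbit          | 33739
6  | Homage to Catalonia | 19261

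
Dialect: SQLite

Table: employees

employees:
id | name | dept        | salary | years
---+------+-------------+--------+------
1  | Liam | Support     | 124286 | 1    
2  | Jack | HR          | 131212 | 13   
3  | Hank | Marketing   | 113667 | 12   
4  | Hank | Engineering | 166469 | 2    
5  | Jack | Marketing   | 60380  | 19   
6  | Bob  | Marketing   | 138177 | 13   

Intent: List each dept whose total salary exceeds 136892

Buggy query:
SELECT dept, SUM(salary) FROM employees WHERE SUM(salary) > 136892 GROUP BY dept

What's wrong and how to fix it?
Bug: SUM(salary) is an aggregate, but WHERE filters rows before aggregation

Fix: Use HAVING (which filters groups after aggregation) instead of WHERE

Corrected query:
SELECT dept, SUM(salary) FROM employees GROUP BY dept HAVING SUM(salary) > 136892

Result:
dept        | SUM(salary)
------------+------------
Engineering | 166469     
Marketing   | 312224     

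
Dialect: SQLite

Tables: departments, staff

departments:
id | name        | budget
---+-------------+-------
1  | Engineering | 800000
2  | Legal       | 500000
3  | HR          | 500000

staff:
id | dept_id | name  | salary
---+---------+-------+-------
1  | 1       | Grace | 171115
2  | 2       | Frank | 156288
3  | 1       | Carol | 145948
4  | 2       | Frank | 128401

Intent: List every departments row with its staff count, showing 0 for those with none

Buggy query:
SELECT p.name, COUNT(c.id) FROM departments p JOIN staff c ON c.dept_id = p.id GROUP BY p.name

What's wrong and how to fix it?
Bug: An inner join excludes parents with zero children

Fix: Switch to LEFT JOIN to retain unmatched parent rows

Corrected query:
SELECT p.name, COUNT(c.id) FROM departments p LEFT JOIN staff c ON c.dept_id = p.id GROUP BY p.name

Result:
name        | COUNT(c.id)
------------+------------
Engineering | 2          
HR          | 0          
Legal       | 2          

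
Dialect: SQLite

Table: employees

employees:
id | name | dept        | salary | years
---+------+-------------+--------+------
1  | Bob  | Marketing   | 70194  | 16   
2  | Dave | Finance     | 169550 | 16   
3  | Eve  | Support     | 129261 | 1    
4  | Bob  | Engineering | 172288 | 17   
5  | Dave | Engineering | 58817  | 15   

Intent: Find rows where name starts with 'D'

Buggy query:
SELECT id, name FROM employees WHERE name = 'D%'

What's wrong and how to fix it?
Bug: '=' compares the literal string including the % character; pattern matching needs LIKE

Fix: Use LIKE for wildcard pattern matching

Corrected query:
SELECT id, name FROM employees WHERE name LIKE 'D%'

Result:
id | name
---+-----
2  | Dave
5  | Dave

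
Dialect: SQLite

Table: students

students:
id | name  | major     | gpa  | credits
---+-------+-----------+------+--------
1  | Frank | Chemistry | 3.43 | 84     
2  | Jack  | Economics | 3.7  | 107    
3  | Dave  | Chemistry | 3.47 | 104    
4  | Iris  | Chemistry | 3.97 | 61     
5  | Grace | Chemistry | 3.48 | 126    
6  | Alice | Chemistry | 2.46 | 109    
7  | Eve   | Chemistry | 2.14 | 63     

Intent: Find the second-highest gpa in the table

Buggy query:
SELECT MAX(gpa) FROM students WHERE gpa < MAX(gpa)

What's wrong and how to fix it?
Bug: MAX(gpa) on the right of the comparison is an aggregate-in-WHERE error

Fix: Put the inner MAX in a scalar subquery

Corrected query:
SELECT MAX(gpa) FROM students WHERE gpa < (SELECT MAX(gpa) FROM students)

Result:
MAX(gpa)
--------
3.7     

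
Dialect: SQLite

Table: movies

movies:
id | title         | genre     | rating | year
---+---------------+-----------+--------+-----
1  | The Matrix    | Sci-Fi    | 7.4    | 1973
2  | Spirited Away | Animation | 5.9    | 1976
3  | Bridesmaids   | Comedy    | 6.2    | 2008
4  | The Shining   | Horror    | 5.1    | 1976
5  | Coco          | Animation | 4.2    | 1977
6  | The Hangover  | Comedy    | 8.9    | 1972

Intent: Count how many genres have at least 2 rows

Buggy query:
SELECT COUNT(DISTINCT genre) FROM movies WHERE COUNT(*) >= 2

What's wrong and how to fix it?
Bug: WHERE filters individual rows, not groups, so a group-level COUNT is invalid there

Fix: Use a subquery that GROUPs and filters with HAVING, then count its rows

Corrected query:
SELECT COUNT(*) FROM (SELECT genre FROM movies GROUP BY genre HAVING COUNT(*) >= 2)

Result:
COUNT(*)
--------
2       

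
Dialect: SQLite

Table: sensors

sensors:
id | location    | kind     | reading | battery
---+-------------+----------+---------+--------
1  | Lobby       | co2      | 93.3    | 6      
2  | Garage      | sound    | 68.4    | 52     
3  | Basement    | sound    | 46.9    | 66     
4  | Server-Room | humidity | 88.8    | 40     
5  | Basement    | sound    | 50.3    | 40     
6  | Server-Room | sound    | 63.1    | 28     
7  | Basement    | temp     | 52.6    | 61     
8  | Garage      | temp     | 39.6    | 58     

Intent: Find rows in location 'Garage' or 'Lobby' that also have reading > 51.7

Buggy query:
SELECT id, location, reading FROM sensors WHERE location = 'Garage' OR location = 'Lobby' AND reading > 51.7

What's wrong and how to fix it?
Bug: AND binds tighter than OR, so this parses as location = 'Garage' OR (location = 'Lobby' AND reading > 51.7)

Fix: Group the OR with parentheses (or use IN), then AND the threshold

Corrected query:
SELECT id, location, reading FROM sensors WHERE (location = 'Garage' OR location = 'Lobby') AND reading > 51.7

Result:
id | location | reading
---+----------+--------
1  | Lobby    | 93.3   
2  | Garage   | 68.4   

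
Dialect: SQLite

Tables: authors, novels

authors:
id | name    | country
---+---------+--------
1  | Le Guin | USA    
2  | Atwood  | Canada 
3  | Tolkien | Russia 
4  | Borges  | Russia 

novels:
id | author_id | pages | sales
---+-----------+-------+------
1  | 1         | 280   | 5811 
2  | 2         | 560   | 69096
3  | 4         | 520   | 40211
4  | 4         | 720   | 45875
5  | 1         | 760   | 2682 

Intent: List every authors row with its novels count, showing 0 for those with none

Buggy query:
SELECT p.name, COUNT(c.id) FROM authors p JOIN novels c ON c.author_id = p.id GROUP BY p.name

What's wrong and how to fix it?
Bug: An inner join excludes parents with zero children

Fix: Switch to LEFT JOIN to retain unmatched parent rows

Corrected query:
SELECT p.name, COUNT(c.id) FROM authors p LEFT JOIN novels c ON c.author_id = p.id GROUP BY p.name

Result:
name    | COUNT(c.id)
--------+------------
Atwood  | 1          
Borges  | 2          
Le Guin | 2          
Tolkien | 0          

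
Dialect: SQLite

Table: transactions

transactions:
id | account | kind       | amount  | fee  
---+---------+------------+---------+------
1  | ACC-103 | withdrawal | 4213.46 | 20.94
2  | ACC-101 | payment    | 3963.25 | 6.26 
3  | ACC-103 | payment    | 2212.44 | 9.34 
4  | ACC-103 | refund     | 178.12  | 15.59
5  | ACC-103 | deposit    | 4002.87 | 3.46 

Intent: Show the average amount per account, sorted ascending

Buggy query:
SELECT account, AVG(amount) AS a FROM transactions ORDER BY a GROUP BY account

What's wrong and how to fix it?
Bug: ORDER BY appears before GROUP BY; SQL clause order requires GROUP BY first

Fix: Reorder: SELECT … FROM … GROUP BY … ORDER BY …

Corrected query:
SELECT account, AVG(amount) AS a FROM transactions GROUP BY account ORDER BY a

Result:
account | a        
--------+----------
ACC-103 | 2651.7225
ACC-101 | 3963.25  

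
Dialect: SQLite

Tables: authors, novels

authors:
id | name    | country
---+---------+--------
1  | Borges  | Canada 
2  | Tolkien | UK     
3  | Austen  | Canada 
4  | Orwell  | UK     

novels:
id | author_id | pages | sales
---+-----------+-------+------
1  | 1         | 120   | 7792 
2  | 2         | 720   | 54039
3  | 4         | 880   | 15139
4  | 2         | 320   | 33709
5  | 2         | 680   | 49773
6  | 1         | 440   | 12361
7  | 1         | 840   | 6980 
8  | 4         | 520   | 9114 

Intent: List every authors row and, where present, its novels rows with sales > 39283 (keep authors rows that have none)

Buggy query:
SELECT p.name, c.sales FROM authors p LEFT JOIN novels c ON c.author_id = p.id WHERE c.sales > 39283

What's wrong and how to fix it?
Bug: A WHERE condition on the right-hand table after LEFT JOIN drops unmatched parents

Fix: Move the right-table condition into the ON clause so unmatched parents are kept

Corrected query:
SELECT p.name, c.sales FROM authors p LEFT JOIN novels c ON c.author_id = p.id AND c.sales > 39283

Result:
name    | sales
--------+------
Borges  | NULL 
Tolkien | 49773
Tolkien | 54039
Austen  | NULL 
Orwell  | NULL 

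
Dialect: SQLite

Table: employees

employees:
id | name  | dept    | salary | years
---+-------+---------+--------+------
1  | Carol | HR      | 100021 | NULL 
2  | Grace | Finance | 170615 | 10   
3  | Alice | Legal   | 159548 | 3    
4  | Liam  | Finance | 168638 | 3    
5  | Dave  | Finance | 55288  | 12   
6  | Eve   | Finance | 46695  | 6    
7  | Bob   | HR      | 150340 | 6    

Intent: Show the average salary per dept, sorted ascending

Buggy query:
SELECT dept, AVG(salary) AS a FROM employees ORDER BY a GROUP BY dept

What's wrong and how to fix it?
Bug: ORDER BY appears before GROUP BY; SQL clause order requires GROUP BY first

Fix: Move ORDER BY to the end, after GROUP BY

Corrected query:
SELECT dept, AVG(salary) AS a FROM employees GROUP BY dept ORDER BY a

Result:
dept    | a       
--------+---------
Finance | 110309  
HR      | 125180.5
Legal   | 159548  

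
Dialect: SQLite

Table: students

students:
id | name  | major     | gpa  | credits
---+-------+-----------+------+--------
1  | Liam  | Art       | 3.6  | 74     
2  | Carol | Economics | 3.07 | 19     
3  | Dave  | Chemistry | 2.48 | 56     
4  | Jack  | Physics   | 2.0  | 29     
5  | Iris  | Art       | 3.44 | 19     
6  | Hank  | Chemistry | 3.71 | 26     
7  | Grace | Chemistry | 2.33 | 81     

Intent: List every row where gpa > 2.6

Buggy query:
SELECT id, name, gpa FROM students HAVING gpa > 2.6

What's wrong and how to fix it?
Bug: HAVING filters the output of aggregation, but this query has no GROUP BY and no aggregate functions, so SQLite rejects it (HAVING clause on a non-aggregate query); the condition here is per row

Fix: Replace HAVING with WHERE since the condition applies to individual rows

Corrected query:
SELECT id, name, gpa FROM students WHERE gpa > 2.6

Result:
id | name  | gpa 
---+-------+-----
1  | Liam  | 3.6 
2  | Carol | 3.07
5  | Iris  | 3.44
6  | Hank  | 3.71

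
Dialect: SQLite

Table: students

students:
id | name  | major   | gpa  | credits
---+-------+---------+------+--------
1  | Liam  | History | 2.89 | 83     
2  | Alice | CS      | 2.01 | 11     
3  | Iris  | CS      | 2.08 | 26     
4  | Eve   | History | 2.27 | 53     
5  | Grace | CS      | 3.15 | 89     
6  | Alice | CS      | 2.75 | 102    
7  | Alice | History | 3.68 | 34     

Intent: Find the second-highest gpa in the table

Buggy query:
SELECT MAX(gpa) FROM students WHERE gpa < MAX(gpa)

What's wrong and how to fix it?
Bug: MAX(gpa) on the right of the comparison is an aggregate-in-WHERE error

Fix: Compute the overall MAX in a subquery, then take MAX of rows below it

Corrected query:
SELECT MAX(gpa) FROM students WHERE gpa < (SELECT MAX(gpa) FROM students)

Result:
MAX(gpa)
--------
3.15    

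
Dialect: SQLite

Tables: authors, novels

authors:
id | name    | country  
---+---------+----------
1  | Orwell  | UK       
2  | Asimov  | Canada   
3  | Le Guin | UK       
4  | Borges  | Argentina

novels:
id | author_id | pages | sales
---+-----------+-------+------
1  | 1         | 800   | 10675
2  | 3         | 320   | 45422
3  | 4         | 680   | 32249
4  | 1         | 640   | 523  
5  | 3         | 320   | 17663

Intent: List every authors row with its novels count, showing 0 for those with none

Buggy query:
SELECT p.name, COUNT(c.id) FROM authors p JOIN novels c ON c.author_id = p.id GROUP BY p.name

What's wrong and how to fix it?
Bug: INNER JOIN drops authors rows that have no matching novels rows

Fix: Use LEFT JOIN so parents without children still appear (COUNT(c.id) gives 0)

Corrected query:
SELECT p.name, COUNT(c.id) FROM authors p LEFT JOIN novels c ON c.author_id = p.id GROUP BY p.name

Result:
name    | COUNT(c.id)
--------+------------
Asimov  | 0          
Borges  | 1          
Le Guin | 2          
Orwell  | 2          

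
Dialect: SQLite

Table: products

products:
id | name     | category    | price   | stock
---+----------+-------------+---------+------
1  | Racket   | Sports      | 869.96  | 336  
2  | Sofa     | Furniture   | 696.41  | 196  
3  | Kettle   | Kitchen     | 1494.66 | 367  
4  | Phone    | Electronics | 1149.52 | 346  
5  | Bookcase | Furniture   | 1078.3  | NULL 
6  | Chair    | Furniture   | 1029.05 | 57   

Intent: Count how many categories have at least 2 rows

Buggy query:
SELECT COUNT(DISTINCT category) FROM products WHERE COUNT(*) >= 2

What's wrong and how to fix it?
Bug: WHERE filters individual rows, not groups, so a group-level COUNT is invalid there

Fix: Group first with HAVING COUNT(*) >= 2, then COUNT the resulting groups

Corrected query:
SELECT COUNT(*) FROM (SELECT category FROM products GROUP BY category HAVING COUNT(*) >= 2)

Result:
COUNT(*)
--------
1       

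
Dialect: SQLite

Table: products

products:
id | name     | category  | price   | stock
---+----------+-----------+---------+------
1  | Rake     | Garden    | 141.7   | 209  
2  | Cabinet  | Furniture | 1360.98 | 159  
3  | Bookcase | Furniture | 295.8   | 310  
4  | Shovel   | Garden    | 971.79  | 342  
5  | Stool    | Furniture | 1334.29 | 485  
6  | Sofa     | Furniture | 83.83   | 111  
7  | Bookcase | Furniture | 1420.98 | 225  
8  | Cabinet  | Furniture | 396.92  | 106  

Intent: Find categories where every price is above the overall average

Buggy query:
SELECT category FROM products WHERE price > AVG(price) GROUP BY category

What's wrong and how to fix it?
Bug: WHERE evaluates per row before aggregation, so AVG() is unavailable

Fix: Compute the overall average in a scalar subquery and compare each group's MIN against it in HAVING

Corrected query:
SELECT category FROM products GROUP BY category HAVING MIN(price) > (SELECT AVG(price) FROM products)

Result:
(no rows)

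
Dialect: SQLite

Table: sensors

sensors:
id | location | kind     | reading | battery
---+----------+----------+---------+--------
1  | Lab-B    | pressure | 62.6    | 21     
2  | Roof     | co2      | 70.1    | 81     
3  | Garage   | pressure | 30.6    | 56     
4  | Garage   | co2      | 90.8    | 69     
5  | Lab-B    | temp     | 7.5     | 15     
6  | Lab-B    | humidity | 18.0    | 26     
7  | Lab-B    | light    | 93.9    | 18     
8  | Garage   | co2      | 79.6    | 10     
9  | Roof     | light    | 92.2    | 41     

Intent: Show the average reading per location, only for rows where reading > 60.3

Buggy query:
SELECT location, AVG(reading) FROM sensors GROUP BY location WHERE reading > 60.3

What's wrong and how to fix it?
Bug: Row-level WHERE must come before GROUP BY in the clause order

Fix: Place WHERE between FROM and GROUP BY

Corrected query:
SELECT location, AVG(reading) FROM sensors WHERE reading > 60.3 GROUP BY location

Result:
location | AVG(reading)
---------+-------------
Garage   | 85.2        
Lab-B    | 78.25       
Roof     | 81.15       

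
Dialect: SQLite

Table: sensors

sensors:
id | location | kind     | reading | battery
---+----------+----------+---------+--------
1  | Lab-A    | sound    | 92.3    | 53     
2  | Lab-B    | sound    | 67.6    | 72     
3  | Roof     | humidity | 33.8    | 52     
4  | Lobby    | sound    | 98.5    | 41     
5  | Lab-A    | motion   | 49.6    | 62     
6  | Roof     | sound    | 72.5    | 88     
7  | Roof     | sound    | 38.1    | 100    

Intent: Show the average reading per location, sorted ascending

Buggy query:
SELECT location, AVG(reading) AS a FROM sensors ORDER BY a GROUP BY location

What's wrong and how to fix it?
Bug: GROUP BY must precede ORDER BY

Fix: Reorder: SELECT … FROM … GROUP BY … ORDER BY …

Corrected query:
SELECT location, AVG(reading) AS a FROM sensors GROUP BY location ORDER BY a

Result:
location | a        
---------+----------
Roof     | 48.133333
Lab-B    | 67.6     
Lab-A    | 70.95    
Lobby    | 98.5     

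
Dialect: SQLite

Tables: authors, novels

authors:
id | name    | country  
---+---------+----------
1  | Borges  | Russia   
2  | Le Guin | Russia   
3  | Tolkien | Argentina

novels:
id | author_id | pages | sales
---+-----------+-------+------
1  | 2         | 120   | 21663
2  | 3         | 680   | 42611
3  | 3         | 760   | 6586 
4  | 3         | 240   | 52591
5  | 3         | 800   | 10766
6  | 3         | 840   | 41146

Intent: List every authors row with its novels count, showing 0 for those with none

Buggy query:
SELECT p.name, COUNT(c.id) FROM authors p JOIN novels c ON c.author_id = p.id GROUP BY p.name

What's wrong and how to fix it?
Bug: An inner join excludes parents with zero children

Fix: Switch to LEFT JOIN to retain unmatched parent rows

Corrected query:
SELECT p.name, COUNT(c.id) FROM authors p LEFT JOIN novels c ON c.author_id = p.id GROUP BY p.name

Result:
name    | COUNT(c.id)
--------+------------
Borges  | 0          
Le Guin | 1          
Tolkien | 5          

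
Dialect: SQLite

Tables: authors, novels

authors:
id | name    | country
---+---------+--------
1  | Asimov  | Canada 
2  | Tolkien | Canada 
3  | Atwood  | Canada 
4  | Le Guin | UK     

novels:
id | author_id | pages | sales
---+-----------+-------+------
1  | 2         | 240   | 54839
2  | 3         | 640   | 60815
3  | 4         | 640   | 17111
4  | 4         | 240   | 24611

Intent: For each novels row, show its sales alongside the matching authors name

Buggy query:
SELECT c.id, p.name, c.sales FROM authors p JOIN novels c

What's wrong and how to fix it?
Bug: JOIN with no ON clause produces a cartesian product; every novels row pairs with every authors row

Fix: Specify the join condition linking the foreign key to the parent id

Corrected query:
SELECT c.id, p.name, c.sales FROM authors p JOIN novels c ON c.author_id = p.id

Result:
id | name    | sales
---+---------+------
1  | Tolkien | 54839
2  | Atwood  | 60815
3  | Le Guin | 17111
4  | Le Guin | 24611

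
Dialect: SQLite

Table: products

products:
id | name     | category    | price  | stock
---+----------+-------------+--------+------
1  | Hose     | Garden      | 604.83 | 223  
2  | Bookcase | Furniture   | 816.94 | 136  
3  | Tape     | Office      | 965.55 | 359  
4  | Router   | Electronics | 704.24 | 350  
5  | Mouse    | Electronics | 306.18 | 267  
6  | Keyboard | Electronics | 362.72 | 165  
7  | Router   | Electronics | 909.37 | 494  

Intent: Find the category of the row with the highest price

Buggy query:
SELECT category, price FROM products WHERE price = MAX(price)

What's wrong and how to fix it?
Bug: MAX(price) is an aggregate and cannot be used directly in WHERE

Fix: Use a subquery: WHERE price = (SELECT MAX(price) FROM products)

Corrected query:
SELECT category, price FROM products WHERE price = (SELECT MAX(price) FROM products)

Result:
category | price 
---------+-------
Office   | 965.55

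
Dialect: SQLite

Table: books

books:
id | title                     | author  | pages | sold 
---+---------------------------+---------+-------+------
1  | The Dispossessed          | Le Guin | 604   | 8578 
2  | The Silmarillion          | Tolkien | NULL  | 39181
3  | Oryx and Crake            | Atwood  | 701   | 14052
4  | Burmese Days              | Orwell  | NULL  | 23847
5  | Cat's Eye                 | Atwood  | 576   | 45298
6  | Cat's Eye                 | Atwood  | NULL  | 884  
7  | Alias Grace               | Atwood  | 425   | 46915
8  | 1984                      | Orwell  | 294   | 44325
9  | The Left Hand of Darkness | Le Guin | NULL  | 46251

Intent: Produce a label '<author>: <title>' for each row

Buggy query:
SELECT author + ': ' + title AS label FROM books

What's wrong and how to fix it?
Bug: SQLite uses || for string concatenation; + coerces text to numbers (yielding 0)

Fix: Replace + with || to concatenate text

Corrected query:
SELECT author || ': ' || title AS label FROM books

Result:
label                             
----------------------------------
Le Guin: The Dispossessed         
Tolkien: The Silmarillion         
Atwood: Oryx and Crake            
Orwell: Burmese Days              
Atwood: Cat's Eye                 
Atwood: Cat's Eye                 
Atwood: Alias Grace               
Orwell: 1984                      
Le Guin: The Left Hand of Darkness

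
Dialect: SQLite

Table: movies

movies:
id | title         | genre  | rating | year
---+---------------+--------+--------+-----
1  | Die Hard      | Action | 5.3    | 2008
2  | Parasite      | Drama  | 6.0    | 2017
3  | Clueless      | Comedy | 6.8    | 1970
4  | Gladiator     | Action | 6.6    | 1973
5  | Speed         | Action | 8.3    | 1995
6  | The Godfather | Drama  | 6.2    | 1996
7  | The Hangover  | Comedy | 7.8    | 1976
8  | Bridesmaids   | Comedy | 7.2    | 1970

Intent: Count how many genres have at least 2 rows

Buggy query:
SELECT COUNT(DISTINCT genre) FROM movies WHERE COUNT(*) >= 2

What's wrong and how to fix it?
Bug: COUNT(*) cannot appear in WHERE; the per-group count doesn't exist yet

Fix: Group first with HAVING COUNT(*) >= 2, then COUNT the resulting groups

Corrected query:
SELECT COUNT(*) FROM (SELECT genre FROM movies GROUP BY genre HAVING COUNT(*) >= 2)

Result:
COUNT(*)
--------
3       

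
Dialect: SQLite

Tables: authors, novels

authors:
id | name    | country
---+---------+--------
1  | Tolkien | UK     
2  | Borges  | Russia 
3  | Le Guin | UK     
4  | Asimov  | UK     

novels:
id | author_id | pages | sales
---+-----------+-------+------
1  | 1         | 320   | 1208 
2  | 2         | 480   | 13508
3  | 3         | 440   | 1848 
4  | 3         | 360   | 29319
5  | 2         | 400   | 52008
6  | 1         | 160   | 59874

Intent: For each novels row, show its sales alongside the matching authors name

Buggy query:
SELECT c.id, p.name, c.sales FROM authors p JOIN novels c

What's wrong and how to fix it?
Bug: Missing join condition: each novels row is matched to all authors rows instead of just its own

Fix: Add ON c.author_id = p.id to the JOIN

Corrected query:
SELECT c.id, p.name, c.sales FROM authors p JOIN novels c ON c.author_id = p.id

Result:
id | name    | sales
---+---------+------
1  | Tolkien | 1208 
2  | Borges  | 13508
3  | Le Guin | 1848 
4  | Le Guin | 29319
5  | Borges  | 52008
6  | Tolkien | 59874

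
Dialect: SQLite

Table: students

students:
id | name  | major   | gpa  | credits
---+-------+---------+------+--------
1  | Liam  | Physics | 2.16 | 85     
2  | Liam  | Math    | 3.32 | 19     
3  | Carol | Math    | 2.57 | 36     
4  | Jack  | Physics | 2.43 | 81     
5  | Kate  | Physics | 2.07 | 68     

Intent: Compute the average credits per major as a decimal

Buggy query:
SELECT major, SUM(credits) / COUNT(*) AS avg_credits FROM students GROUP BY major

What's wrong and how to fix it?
Bug: Both operands are integers, so '/' performs integer division and truncates

Fix: Multiply by 1.0 (or CAST to REAL) to force floating-point division

Corrected query:
SELECT major, SUM(credits) * 1.0 / COUNT(*) AS avg_credits FROM students GROUP BY major

Result:
major   | avg_credits
--------+------------
Math    | 27.5       
Physics | 78         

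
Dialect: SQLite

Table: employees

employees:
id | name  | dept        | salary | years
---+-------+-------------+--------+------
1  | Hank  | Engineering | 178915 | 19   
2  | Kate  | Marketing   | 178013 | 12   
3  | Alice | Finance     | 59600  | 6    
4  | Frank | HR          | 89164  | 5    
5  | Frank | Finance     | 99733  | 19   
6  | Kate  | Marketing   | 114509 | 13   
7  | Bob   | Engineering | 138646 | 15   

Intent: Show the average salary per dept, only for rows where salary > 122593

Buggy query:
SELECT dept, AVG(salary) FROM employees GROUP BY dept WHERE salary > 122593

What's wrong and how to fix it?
Bug: WHERE cannot follow GROUP BY

Fix: Place WHERE between FROM and GROUP BY

Corrected query:
SELECT dept, AVG(salary) FROM employees WHERE salary > 122593 GROUP BY dept

Result:
dept        | AVG(salary)
------------+------------
Engineering | 158780.5   
Marketing   | 178013     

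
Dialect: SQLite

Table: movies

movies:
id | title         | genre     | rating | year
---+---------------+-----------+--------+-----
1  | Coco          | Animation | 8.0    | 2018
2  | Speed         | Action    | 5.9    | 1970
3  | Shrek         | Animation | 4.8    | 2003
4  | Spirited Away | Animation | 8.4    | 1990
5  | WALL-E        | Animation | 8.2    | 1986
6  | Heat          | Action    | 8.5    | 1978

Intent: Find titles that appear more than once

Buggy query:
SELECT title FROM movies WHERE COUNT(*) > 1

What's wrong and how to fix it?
Bug: WHERE can't reference COUNT(*); aggregates are computed after WHERE

Fix: GROUP BY title, then filter groups with HAVING COUNT(*) > 1

Corrected query:
SELECT title FROM movies GROUP BY title HAVING COUNT(*) > 1

Result:
(no rows)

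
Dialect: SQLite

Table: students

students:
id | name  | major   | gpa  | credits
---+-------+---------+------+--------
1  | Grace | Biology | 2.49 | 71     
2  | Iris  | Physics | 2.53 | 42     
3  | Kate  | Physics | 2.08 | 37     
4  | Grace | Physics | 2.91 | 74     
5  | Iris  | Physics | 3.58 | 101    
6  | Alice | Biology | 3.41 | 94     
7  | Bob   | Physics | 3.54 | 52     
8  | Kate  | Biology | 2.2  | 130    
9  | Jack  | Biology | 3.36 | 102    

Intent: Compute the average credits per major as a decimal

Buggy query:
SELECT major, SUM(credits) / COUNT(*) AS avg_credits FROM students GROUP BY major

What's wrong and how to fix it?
Bug: SUM(credits) and COUNT(*) are both integers; the division truncates the fractional part

Fix: Cast one side to REAL so the division keeps the fractional part

Corrected query:
SELECT major, SUM(credits) * 1.0 / COUNT(*) AS avg_credits FROM students GROUP BY major

Result:
major   | avg_credits
--------+------------
Biology | 99.25      
Physics | 61.2       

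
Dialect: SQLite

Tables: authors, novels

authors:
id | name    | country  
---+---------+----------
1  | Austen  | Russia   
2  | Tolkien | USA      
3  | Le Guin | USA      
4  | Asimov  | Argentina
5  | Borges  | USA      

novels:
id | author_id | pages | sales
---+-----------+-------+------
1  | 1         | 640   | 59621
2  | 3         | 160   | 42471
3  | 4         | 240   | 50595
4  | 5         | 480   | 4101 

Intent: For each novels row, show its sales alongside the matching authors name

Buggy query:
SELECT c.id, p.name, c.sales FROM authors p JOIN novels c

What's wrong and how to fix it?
Bug: Missing join condition: each novels row is matched to all authors rows instead of just its own

Fix: Specify the join condition linking the foreign key to the parent id

Corrected query:
SELECT c.id, p.name, c.sales FROM authors p JOIN novels c ON c.author_id = p.id

Result:
id | name    | sales
---+---------+------
1  | Austen  | 59621
2  | Le Guin | 42471
3  | Asimov  | 50595
4  | Borges  | 4101 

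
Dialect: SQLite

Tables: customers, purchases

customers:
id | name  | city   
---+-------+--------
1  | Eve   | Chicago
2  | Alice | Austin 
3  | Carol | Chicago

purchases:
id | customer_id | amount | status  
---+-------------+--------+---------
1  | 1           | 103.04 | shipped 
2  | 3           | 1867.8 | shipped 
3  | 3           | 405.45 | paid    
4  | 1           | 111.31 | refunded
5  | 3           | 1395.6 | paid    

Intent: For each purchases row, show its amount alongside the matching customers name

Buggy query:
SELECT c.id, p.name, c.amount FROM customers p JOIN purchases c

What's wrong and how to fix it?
Bug: Missing join condition: each purchases row is matched to all customers rows instead of just its own

Fix: Specify the join condition linking the foreign key to the parent id

Corrected query:
SELECT c.id, p.name, c.amount FROM customers p JOIN purchases c ON c.customer_id = p.id

Result:
id | name  | amount
---+-------+-------
1  | Eve   | 103.04
2  | Carol | 1867.8
3  | Carol | 405.45
4  | Eve   | 111.31
5  | Carol | 1395.6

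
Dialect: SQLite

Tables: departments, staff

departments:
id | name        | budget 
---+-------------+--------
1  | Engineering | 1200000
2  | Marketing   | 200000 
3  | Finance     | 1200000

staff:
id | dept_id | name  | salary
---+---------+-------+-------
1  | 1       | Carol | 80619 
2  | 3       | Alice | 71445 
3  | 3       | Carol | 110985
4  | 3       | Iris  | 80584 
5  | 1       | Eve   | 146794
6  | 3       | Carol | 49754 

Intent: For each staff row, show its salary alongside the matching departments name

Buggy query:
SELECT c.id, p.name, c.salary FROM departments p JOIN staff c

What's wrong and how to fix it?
Bug: Missing join condition: each staff row is matched to all departments rows instead of just its own

Fix: Specify the join condition linking the foreign key to the parent id

Corrected query:
SELECT c.id, p.name, c.salary FROM departments p JOIN staff c ON c.dept_id = p.id

Result:
id | name        | salary
---+-------------+-------
1  | Engineering | 80619 
2  | Finance     | 71445 
3  | Finance     | 110985
4  | Finance     | 80584 
5  | Engineering | 146794
6  | Finance     | 49754 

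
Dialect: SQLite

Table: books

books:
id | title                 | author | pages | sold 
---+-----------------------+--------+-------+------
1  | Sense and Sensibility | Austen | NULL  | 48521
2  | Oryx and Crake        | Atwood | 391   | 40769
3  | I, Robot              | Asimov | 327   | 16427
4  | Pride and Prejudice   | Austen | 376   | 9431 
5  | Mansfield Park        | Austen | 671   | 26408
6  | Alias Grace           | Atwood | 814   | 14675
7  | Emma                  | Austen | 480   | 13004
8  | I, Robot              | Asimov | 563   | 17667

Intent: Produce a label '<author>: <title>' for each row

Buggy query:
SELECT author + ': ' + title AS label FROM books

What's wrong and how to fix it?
Bug: SQLite uses || for string concatenation; + coerces text to numbers (yielding 0)

Fix: Replace + with || to concatenate text

Corrected query:
SELECT author || ': ' || title AS label FROM books

Result:
label                        
-----------------------------
Austen: Sense and Sensibility
Atwood: Oryx and Crake       
Asimov: I, Robot             
Austen: Pride and Prejudice  
Austen: Mansfield Park       
Atwood: Alias Grace          
Austen: Emma                 
Asimov: I, Robot             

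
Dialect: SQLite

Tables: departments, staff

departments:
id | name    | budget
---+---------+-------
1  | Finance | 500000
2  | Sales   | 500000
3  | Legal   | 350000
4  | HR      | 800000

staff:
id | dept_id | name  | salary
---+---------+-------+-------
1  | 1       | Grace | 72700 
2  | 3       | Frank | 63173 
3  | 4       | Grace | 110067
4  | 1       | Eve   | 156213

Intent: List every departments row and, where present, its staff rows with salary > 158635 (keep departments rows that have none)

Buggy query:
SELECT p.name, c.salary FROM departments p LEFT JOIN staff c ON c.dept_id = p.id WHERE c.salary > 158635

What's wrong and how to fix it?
Bug: A WHERE condition on the right-hand table after LEFT JOIN drops unmatched parents

Fix: Put 'c.salary > 158635' in the JOIN's ON clause instead of WHERE

Corrected query:
SELECT p.name, c.salary FROM departments p LEFT JOIN staff c ON c.dept_id = p.id AND c.salary > 158635

Result:
name    | salary
--------+-------
Finance | NULL  
Sales   | NULL  
Legal   | NULL  
HR      | NULL  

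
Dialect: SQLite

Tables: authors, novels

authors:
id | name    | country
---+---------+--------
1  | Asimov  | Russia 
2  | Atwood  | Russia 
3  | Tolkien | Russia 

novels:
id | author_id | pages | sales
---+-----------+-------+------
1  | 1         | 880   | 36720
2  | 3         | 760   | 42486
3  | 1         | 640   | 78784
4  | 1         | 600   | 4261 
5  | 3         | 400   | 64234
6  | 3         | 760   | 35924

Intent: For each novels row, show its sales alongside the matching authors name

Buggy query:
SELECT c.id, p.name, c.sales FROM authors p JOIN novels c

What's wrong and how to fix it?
Bug: Missing join condition: each novels row is matched to all authors rows instead of just its own

Fix: Add ON c.author_id = p.id to the JOIN

Corrected query:
SELECT c.id, p.name, c.sales FROM authors p JOIN novels c ON c.author_id = p.id

Result:
id | name    | sales
---+---------+------
1  | Asimov  | 36720
2  | Tolkien | 42486
3  | Asimov  | 78784
4  | Asimov  | 4261 
5  | Tolkien | 64234
6  | Tolkien | 35924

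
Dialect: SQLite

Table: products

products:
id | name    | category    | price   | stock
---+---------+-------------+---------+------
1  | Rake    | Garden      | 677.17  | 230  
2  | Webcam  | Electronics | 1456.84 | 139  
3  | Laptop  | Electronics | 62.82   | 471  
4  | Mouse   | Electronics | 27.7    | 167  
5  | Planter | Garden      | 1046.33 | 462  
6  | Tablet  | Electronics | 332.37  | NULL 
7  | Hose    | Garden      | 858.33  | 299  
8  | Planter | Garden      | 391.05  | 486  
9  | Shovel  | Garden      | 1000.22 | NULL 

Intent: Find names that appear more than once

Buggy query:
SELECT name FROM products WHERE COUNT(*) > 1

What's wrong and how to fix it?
Bug: COUNT(*) is an aggregate and cannot be used in WHERE

Fix: GROUP BY name, then filter groups with HAVING COUNT(*) > 1

Corrected query:
SELECT name FROM products GROUP BY name HAVING COUNT(*) > 1

Result:
name   
-------
Planter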